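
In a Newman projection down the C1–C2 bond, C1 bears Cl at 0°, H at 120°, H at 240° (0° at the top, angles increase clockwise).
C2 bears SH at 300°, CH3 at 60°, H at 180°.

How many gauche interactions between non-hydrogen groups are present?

Non-H gauche pairs: Cl(0°)/SH(300°); Cl(0°)/CH3(60°) — 2 interactions.

2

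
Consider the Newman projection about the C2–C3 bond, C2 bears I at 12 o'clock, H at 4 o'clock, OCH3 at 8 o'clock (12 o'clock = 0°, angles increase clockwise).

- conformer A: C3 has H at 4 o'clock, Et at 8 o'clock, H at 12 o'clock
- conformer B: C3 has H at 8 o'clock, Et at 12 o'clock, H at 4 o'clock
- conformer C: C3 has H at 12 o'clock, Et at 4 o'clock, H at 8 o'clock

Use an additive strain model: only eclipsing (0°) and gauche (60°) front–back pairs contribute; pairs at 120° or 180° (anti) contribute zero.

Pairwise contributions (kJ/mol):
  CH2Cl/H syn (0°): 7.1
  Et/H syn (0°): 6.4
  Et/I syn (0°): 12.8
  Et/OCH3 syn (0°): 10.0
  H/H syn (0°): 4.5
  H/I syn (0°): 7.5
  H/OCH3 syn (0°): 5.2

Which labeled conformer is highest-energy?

B

A (eclipsed): I(0°)/H(0°) eclipsed 7.5; H(120°)/H(120°) eclipsed 4.5; OCH3(240°)/Et(240°) eclipsed 10.0 → 22.0 kJ/mol.
B (eclipsed): I(0°)/Et(0°) eclipsed 12.8; H(120°)/H(120°) eclipsed 4.5; OCH3(240°)/H(240°) eclipsed 5.2 → 22.5 kJ/mol.
C (eclipsed): I(0°)/H(0°) eclipsed 7.5; H(120°)/Et(120°) eclipsed 6.4; OCH3(240°)/H(240°) eclipsed 5.2 → 19.1 kJ/mol.
B has the highest total (22.5 kJ/mol).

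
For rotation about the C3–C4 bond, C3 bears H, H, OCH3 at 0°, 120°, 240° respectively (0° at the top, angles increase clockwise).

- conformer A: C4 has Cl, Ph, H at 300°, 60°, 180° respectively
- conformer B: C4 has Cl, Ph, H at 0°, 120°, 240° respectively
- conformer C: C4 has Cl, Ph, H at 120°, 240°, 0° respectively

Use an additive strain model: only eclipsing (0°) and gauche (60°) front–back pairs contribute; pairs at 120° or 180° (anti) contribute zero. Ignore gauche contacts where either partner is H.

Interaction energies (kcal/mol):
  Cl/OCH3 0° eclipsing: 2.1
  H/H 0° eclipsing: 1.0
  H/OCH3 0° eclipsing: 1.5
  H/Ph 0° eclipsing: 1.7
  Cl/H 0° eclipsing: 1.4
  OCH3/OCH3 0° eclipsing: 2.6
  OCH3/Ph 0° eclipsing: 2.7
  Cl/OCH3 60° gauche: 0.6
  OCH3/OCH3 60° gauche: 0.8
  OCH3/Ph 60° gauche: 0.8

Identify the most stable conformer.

A

A (staggered): OCH3–Cl gauche; 0.6 = 0.6 kcal/mol.
B (eclipsed): H–Cl eclipsed, H–Ph eclipsed, OCH3–H eclipsed; 1.4 + 1.7 + 1.5 = 4.6 kcal/mol.
C (eclipsed): H–H eclipsed, H–Cl eclipsed, OCH3–Ph eclipsed; 1.0 + 1.4 + 2.7 = 5.1 kcal/mol.
A has the lowest total (0.6 kcal/mol).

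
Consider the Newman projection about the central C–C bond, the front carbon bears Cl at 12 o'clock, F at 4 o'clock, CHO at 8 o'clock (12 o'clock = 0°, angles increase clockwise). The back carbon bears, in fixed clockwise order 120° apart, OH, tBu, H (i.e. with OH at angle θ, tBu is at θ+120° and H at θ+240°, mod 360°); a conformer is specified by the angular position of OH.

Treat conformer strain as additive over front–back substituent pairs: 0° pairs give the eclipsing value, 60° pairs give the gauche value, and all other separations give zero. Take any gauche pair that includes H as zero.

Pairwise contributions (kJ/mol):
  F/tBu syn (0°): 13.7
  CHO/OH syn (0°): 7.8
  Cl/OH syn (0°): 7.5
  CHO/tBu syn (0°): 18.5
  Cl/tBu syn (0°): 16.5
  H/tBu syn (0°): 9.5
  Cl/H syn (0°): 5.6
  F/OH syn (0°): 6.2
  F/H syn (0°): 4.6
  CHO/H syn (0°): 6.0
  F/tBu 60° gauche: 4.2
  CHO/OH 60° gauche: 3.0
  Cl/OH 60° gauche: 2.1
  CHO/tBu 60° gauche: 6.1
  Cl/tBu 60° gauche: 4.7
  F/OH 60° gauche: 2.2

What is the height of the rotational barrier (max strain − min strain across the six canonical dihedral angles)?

OH at 0° (eclipsed): Cl(0°)/OH(0°) eclipsed 7.5; F(120°)/tBu(120°) eclipsed 13.7; CHO(240°)/H(240°) eclipsed 6.0 → 27.2 kJ/mol.
OH at 60° (staggered): Cl(0°)/OH(60°) gauche 2.1; F(120°)/OH(60°) gauche 2.2; F(120°)/tBu(180°) gauche 4.2; CHO(240°)/tBu(180°) gauche 6.1 → 14.6 kJ/mol.
OH at 120° (eclipsed): Cl(0°)/H(0°) eclipsed 5.6; F(120°)/OH(120°) eclipsed 6.2; CHO(240°)/tBu(240°) eclipsed 18.5 → 30.3 kJ/mol.
OH at 180° (staggered): Cl(0°)/tBu(300°) gauche 4.7; F(120°)/OH(180°) gauche 2.2; CHO(240°)/OH(180°) gauche 3.0; CHO(240°)/tBu(300°) gauche 6.1 → 16.0 kJ/mol.
OH at 240° (eclipsed): Cl(0°)/tBu(0°) eclipsed 16.5; F(120°)/H(120°) eclipsed 4.6; CHO(240°)/OH(240°) eclipsed 7.8 → 28.9 kJ/mol.
OH at 300° (staggered): Cl(0°)/OH(300°) gauche 2.1; Cl(0°)/tBu(60°) gauche 4.7; F(120°)/tBu(60°) gauche 4.2; CHO(240°)/OH(300°) gauche 3.0 → 14.0 kJ/mol.
Max at 120° (30.3 kJ/mol), min at 300° (14.0 kJ/mol); barrier = 16.3 kJ/mol.

16.3 kJ/mol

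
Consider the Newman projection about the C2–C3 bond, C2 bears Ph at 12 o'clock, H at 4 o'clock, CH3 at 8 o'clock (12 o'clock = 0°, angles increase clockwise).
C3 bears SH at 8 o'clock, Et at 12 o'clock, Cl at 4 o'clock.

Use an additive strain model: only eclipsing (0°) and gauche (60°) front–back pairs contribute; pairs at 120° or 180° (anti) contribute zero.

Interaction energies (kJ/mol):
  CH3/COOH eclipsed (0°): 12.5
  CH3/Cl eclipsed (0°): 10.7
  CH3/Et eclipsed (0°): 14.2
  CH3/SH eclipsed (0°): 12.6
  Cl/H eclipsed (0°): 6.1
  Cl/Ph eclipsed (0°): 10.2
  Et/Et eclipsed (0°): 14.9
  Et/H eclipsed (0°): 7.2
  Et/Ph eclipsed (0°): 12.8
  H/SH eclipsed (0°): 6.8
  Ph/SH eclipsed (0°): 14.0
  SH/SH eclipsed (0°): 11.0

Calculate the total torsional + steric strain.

31.5 kJ/mol

This conformer (eclipsed): Ph–Et eclipsed, H–Cl eclipsed, CH3–SH eclipsed; 12.8 + 6.1 + 12.6 = 31.5 kJ/mol.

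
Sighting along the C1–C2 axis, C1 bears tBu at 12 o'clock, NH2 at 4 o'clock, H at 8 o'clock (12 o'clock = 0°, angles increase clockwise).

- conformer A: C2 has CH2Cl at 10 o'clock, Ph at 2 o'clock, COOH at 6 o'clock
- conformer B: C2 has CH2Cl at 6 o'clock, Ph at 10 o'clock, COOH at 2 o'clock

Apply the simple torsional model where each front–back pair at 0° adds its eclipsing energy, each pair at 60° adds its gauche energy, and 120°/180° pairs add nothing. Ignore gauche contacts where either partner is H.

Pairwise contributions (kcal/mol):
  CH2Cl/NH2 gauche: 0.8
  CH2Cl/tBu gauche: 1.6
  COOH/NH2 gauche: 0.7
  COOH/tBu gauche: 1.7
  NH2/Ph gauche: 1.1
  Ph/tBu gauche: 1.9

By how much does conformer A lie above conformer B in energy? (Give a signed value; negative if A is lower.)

+0.2 kcal/mol

A (staggered): tBu–CH2Cl gauche, tBu–Ph gauche, NH2–Ph gauche, NH2–COOH gauche; 1.6 + 1.9 + 1.1 + 0.7 = 5.3 kcal/mol.
B (staggered): tBu–Ph gauche, tBu–COOH gauche, NH2–CH2Cl gauche, NH2–COOH gauche; 1.9 + 1.7 + 0.8 + 0.7 = 5.1 kcal/mol.
E(A) − E(B) = 5.3 − 5.1 = +0.2 kcal/mol.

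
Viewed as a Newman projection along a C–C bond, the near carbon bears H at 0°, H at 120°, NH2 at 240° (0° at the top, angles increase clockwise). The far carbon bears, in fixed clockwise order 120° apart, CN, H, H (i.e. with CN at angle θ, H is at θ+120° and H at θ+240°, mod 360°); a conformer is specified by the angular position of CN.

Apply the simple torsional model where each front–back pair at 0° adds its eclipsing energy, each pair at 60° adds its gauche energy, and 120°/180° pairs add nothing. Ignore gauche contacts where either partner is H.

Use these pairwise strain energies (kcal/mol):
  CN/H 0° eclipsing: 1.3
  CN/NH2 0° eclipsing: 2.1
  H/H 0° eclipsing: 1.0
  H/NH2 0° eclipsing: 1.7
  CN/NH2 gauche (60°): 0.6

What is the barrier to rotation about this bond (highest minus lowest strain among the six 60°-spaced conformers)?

CN at 0° is eclipsed. H at 0° is eclipsed with CN at 0° (1.3); H at 120° is eclipsed with H at 120° (1.0); NH2 at 240° is eclipsed with H at 240° (1.7). Total 4.0 kcal/mol.
CN at 60° (staggered): no non-H gauche contacts → 0.0 kcal/mol.
CN at 120° is eclipsed. H at 0° is eclipsed with H at 0° (1.0); H at 120° is eclipsed with CN at 120° (1.3); NH2 at 240° is eclipsed with H at 240° (1.7). Total 4.0 kcal/mol.
CN at 180° is staggered. NH2 at 240° is gauche with CN at 180° (0.6). Total 0.6 kcal/mol.
CN at 240° is eclipsed. H at 0° is eclipsed with H at 0° (1.0); H at 120° is eclipsed with H at 120° (1.0); NH2 at 240° is eclipsed with CN at 240° (2.1). Total 4.1 kcal/mol.
CN at 300° is staggered. NH2 at 240° is gauche with CN at 300° (0.6). Total 0.6 kcal/mol.
Max at 240° (4.1 kcal/mol), min at 60° (0.0 kcal/mol); barrier = 4.1 kcal/mol.

4.1 kcal/mol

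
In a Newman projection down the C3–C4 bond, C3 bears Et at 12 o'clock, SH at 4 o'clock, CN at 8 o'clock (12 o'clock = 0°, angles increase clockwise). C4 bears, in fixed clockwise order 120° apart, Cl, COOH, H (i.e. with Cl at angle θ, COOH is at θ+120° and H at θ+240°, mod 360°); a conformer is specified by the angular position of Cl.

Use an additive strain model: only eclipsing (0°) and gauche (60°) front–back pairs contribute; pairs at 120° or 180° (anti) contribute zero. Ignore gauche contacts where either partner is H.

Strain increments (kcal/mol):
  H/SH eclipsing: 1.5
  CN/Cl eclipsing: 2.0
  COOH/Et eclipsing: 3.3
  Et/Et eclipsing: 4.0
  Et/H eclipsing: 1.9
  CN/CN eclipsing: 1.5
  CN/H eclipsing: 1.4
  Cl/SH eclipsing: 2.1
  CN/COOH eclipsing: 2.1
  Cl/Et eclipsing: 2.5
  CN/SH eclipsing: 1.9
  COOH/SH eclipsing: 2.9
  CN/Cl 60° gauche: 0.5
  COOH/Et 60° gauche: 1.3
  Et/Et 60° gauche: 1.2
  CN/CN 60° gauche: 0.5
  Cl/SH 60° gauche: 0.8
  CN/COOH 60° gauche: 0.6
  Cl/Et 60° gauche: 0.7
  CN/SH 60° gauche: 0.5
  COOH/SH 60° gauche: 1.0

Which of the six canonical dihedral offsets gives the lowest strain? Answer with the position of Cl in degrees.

Cl at 0° (eclipsed): Et–Cl eclipsed, SH–COOH eclipsed, CN–H eclipsed; 2.5 + 2.9 + 1.4 = 6.8 kcal/mol.
Cl at 60° (staggered): Et–Cl gauche, SH–Cl gauche, SH–COOH gauche, CN–COOH gauche; 0.7 + 0.8 + 1.0 + 0.6 = 3.1 kcal/mol.
Cl at 120° (eclipsed): Et–H eclipsed, SH–Cl eclipsed, CN–COOH eclipsed; 1.9 + 2.1 + 2.1 = 6.1 kcal/mol.
Cl at 180° (staggered): Et–COOH gauche, SH–Cl gauche, CN–Cl gauche, CN–COOH gauche; 1.3 + 0.8 + 0.5 + 0.6 = 3.2 kcal/mol.
Cl at 240° (eclipsed): Et–COOH eclipsed, SH–H eclipsed, CN–Cl eclipsed; 3.3 + 1.5 + 2.0 = 6.8 kcal/mol.
Cl at 300° (staggered): Et–Cl gauche, Et–COOH gauche, SH–COOH gauche, CN–Cl gauche; 0.7 + 1.3 + 1.0 + 0.5 = 3.5 kcal/mol.
The minimum (3.1 kcal/mol) occurs with Cl at 60°.

60°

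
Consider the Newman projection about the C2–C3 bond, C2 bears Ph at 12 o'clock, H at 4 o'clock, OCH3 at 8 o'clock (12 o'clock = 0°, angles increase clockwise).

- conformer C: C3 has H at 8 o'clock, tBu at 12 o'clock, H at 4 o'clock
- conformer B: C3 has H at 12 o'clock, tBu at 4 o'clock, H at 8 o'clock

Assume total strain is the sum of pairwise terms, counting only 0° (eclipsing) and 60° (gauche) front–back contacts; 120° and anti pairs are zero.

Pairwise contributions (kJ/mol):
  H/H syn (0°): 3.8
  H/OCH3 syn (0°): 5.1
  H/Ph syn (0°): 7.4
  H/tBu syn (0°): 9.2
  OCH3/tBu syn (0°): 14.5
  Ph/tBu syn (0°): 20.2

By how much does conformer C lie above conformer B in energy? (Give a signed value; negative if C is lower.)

C (eclipsed): Ph(0°)/tBu(0°) eclipsed 20.2; H(120°)/H(120°) eclipsed 3.8; OCH3(240°)/H(240°) eclipsed 5.1 → 29.1 kJ/mol.
B (eclipsed): Ph(0°)/H(0°) eclipsed 7.4; H(120°)/tBu(120°) eclipsed 9.2; OCH3(240°)/H(240°) eclipsed 5.1 → 21.7 kJ/mol.
E(C) − E(B) = 29.1 − 21.7 = +7.4 kJ/mol.

+7.4 kJ/mol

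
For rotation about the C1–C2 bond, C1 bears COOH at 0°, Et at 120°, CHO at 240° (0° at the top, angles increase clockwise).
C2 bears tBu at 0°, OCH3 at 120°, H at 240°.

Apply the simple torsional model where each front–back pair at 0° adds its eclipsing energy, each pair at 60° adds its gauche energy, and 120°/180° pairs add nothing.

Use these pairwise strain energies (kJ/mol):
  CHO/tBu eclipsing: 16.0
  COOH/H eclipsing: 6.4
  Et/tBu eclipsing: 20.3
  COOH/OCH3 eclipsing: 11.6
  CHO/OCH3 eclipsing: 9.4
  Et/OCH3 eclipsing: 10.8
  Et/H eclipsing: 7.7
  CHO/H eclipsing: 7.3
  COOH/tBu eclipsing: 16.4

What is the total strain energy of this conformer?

34.5 kJ/mol

This conformer (eclipsed): COOH–tBu eclipsed, Et–OCH3 eclipsed, CHO–H eclipsed; 16.4 + 10.8 + 7.3 = 34.5 kJ/mol.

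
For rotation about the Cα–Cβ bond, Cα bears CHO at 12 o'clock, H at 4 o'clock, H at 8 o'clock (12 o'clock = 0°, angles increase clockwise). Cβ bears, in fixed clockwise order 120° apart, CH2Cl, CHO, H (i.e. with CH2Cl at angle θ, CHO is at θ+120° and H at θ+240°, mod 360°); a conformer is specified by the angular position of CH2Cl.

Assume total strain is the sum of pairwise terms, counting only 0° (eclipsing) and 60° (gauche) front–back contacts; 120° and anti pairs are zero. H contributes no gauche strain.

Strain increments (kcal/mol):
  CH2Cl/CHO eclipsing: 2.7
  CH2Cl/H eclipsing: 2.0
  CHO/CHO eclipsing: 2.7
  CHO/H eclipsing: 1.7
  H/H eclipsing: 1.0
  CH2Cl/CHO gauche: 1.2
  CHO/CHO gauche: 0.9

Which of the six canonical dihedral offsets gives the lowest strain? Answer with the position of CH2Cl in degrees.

CH2Cl at 0° is eclipsed. CHO at 0° is eclipsed with CH2Cl at 0° (2.7); H at 120° is eclipsed with CHO at 120° (1.7); H at 240° is eclipsed with H at 240° (1.0). Total 5.4 kcal/mol.
CH2Cl at 60° is staggered. CHO at 0° is gauche with CH2Cl at 60° (1.2). Total 1.2 kcal/mol.
CH2Cl at 120° is eclipsed. CHO at 0° is eclipsed with H at 0° (1.7); H at 120° is eclipsed with CH2Cl at 120° (2.0); H at 240° is eclipsed with CHO at 240° (1.7). Total 5.4 kcal/mol.
CH2Cl at 180° is staggered. CHO at 0° is gauche with CHO at 300° (0.9). Total 0.9 kcal/mol.
CH2Cl at 240° is eclipsed. CHO at 0° is eclipsed with CHO at 0° (2.7); H at 120° is eclipsed with H at 120° (1.0); H at 240° is eclipsed with CH2Cl at 240° (2.0). Total 5.7 kcal/mol.
CH2Cl at 300° is staggered. CHO at 0° is gauche with CH2Cl at 300° (1.2); CHO at 0° is gauche with CHO at 60° (0.9). Total 2.1 kcal/mol.
The minimum (0.9 kcal/mol) occurs with CH2Cl at 180°.

180°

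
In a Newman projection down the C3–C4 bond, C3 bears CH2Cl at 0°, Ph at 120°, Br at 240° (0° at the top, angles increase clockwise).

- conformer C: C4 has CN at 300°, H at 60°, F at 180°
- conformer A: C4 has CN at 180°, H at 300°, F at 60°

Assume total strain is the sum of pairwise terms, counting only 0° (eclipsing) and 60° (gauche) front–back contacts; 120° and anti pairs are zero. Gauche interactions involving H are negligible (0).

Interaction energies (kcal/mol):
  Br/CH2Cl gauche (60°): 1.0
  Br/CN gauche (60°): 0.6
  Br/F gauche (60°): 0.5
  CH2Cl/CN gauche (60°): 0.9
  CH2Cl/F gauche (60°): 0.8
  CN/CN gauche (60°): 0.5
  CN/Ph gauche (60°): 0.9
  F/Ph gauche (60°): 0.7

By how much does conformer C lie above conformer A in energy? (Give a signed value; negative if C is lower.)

C (staggered): CH2Cl(0°)/CN(300°) gauche 0.9; Ph(120°)/F(180°) gauche 0.7; Br(240°)/CN(300°) gauche 0.6; Br(240°)/F(180°) gauche 0.5 → 2.7 kcal/mol.
A (staggered): CH2Cl(0°)/F(60°) gauche 0.8; Ph(120°)/CN(180°) gauche 0.9; Ph(120°)/F(60°) gauche 0.7; Br(240°)/CN(180°) gauche 0.6 → 3.0 kcal/mol.
E(C) − E(A) = 2.7 − 3.0 = -0.3 kcal/mol.

-0.3 kcal/mol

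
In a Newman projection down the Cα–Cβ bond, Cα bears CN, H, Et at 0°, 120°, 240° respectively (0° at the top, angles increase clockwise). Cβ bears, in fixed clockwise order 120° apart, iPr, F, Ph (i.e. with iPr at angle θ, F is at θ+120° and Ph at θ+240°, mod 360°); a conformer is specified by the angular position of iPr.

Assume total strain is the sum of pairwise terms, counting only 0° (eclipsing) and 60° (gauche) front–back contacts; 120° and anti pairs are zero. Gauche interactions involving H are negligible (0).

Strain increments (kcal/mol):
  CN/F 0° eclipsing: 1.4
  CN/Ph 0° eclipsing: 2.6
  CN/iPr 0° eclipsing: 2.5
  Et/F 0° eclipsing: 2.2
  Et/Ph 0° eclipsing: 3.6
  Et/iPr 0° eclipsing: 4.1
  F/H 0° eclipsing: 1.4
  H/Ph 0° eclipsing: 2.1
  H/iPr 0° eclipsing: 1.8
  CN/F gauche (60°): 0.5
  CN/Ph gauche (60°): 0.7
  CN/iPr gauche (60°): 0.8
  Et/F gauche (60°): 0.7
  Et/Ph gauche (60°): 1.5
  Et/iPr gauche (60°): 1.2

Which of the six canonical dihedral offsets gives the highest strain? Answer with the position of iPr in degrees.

iPr at 0° (eclipsed): CN(0°)/iPr(0°) eclipsed 2.5; H(120°)/F(120°) eclipsed 1.4; Et(240°)/Ph(240°) eclipsed 3.6 → 7.5 kcal/mol.
iPr at 60° (staggered): CN(0°)/iPr(60°) gauche 0.8; CN(0°)/Ph(300°) gauche 0.7; Et(240°)/F(180°) gauche 0.7; Et(240°)/Ph(300°) gauche 1.5 → 3.7 kcal/mol.
iPr at 120° (eclipsed): CN(0°)/Ph(0°) eclipsed 2.6; H(120°)/iPr(120°) eclipsed 1.8; Et(240°)/F(240°) eclipsed 2.2 → 6.6 kcal/mol.
iPr at 180° (staggered): CN(0°)/F(300°) gauche 0.5; CN(0°)/Ph(60°) gauche 0.7; Et(240°)/iPr(180°) gauche 1.2; Et(240°)/F(300°) gauche 0.7 → 3.1 kcal/mol.
iPr at 240° (eclipsed): CN(0°)/F(0°) eclipsed 1.4; H(120°)/Ph(120°) eclipsed 2.1; Et(240°)/iPr(240°) eclipsed 4.1 → 7.6 kcal/mol.
iPr at 300° (staggered): CN(0°)/iPr(300°) gauche 0.8; CN(0°)/F(60°) gauche 0.5; Et(240°)/iPr(300°) gauche 1.2; Et(240°)/Ph(180°) gauche 1.5 → 4.0 kcal/mol.
The maximum (7.6 kcal/mol) occurs with iPr at 240°.

240°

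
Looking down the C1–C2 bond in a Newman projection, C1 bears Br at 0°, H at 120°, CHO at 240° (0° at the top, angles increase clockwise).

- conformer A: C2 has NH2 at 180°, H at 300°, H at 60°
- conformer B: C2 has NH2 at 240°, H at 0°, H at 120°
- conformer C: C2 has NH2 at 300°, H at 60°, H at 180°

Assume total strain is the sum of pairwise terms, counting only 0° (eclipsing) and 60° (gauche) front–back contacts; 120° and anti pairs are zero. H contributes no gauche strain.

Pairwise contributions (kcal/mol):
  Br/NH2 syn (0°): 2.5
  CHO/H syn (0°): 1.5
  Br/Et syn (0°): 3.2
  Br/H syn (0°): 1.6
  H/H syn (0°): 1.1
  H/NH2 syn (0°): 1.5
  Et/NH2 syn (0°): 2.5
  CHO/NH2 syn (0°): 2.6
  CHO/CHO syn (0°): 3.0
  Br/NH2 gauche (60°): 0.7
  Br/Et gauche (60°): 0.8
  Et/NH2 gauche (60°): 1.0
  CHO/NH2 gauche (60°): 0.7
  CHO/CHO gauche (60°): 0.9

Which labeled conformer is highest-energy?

A (staggered): CHO–NH2 gauche; 0.7 = 0.7 kcal/mol.
B (eclipsed): Br–H eclipsed, H–H eclipsed, CHO–NH2 eclipsed; 1.6 + 1.1 + 2.6 = 5.3 kcal/mol.
C (staggered): Br–NH2 gauche, CHO–NH2 gauche; 0.7 + 0.7 = 1.4 kcal/mol.
B has the highest total (5.3 kcal/mol).

B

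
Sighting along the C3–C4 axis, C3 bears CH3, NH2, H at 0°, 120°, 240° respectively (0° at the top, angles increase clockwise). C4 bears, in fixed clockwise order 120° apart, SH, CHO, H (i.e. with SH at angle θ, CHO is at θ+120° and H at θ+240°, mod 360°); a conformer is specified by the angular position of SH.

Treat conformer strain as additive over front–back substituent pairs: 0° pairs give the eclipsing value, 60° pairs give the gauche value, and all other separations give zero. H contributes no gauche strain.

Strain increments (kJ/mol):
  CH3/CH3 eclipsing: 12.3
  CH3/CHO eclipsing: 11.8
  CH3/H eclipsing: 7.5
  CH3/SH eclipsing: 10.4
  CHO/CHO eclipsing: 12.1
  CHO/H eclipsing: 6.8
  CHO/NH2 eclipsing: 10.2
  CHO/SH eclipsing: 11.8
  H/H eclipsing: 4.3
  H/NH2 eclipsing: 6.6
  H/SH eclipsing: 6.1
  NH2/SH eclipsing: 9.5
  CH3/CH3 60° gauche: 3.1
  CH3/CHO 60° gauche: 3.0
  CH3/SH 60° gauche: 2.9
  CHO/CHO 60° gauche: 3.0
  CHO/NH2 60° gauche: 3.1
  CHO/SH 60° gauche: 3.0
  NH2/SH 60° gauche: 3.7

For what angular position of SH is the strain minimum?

180°

SH at 0° (eclipsed): CH3–SH eclipsed, NH2–CHO eclipsed, H–H eclipsed; 10.4 + 10.2 + 4.3 = 24.9 kJ/mol.
SH at 60° (staggered): CH3–SH gauche, NH2–SH gauche, NH2–CHO gauche; 2.9 + 3.7 + 3.1 = 9.7 kJ/mol.
SH at 120° (eclipsed): CH3–H eclipsed, NH2–SH eclipsed, H–CHO eclipsed; 7.5 + 9.5 + 6.8 = 23.8 kJ/mol.
SH at 180° (staggered): CH3–CHO gauche, NH2–SH gauche; 3.0 + 3.7 = 6.7 kJ/mol.
SH at 240° (eclipsed): CH3–CHO eclipsed, NH2–H eclipsed, H–SH eclipsed; 11.8 + 6.6 + 6.1 = 24.5 kJ/mol.
SH at 300° (staggered): CH3–SH gauche, CH3–CHO gauche, NH2–CHO gauche; 2.9 + 3.0 + 3.1 = 9.0 kJ/mol.
The minimum (6.7 kJ/mol) occurs with SH at 180°.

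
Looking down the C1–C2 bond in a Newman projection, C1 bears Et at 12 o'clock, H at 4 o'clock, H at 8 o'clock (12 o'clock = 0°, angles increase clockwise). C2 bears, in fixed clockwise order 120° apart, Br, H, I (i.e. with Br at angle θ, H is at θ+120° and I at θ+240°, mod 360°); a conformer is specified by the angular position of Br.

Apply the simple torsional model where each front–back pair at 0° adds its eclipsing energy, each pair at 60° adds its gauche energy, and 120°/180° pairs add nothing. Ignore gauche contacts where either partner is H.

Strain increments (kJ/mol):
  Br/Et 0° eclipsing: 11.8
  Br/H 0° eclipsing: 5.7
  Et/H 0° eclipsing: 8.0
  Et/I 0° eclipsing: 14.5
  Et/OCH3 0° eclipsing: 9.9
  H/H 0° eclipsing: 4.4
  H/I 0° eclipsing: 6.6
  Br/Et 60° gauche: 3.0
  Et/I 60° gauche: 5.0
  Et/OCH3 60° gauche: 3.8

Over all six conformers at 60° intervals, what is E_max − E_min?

21.6 kJ/mol

Br at 0° (eclipsed): Et(0°)/Br(0°) eclipsed 11.8; H(120°)/H(120°) eclipsed 4.4; H(240°)/I(240°) eclipsed 6.6 → 22.8 kJ/mol.
Br at 60° (staggered): Et(0°)/Br(60°) gauche 3.0; Et(0°)/I(300°) gauche 5.0 → 8.0 kJ/mol.
Br at 120° (eclipsed): Et(0°)/I(0°) eclipsed 14.5; H(120°)/Br(120°) eclipsed 5.7; H(240°)/H(240°) eclipsed 4.4 → 24.6 kJ/mol.
Br at 180° (staggered): Et(0°)/I(60°) gauche 5.0 → 5.0 kJ/mol.
Br at 240° (eclipsed): Et(0°)/H(0°) eclipsed 8.0; H(120°)/I(120°) eclipsed 6.6; H(240°)/Br(240°) eclipsed 5.7 → 20.3 kJ/mol.
Br at 300° (staggered): Et(0°)/Br(300°) gauche 3.0 → 3.0 kJ/mol.
Max at 120° (24.6 kJ/mol), min at 300° (3.0 kJ/mol); barrier = 21.6 kJ/mol.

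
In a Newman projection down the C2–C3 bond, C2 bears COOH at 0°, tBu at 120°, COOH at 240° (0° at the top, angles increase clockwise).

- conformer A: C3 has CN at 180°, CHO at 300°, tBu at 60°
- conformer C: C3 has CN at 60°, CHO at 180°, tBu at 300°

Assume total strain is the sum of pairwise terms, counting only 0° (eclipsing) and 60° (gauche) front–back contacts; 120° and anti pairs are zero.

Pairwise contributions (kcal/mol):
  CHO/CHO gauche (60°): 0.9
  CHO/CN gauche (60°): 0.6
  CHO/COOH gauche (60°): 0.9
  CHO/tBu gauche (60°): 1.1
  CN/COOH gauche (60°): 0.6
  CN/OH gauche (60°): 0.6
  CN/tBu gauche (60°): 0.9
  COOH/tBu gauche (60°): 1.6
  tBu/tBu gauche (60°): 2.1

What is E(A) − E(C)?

A (staggered): COOH(0°)/CHO(300°) gauche 0.9; COOH(0°)/tBu(60°) gauche 1.6; tBu(120°)/CN(180°) gauche 0.9; tBu(120°)/tBu(60°) gauche 2.1; COOH(240°)/CN(180°) gauche 0.6; COOH(240°)/CHO(300°) gauche 0.9 → 7.0 kcal/mol.
C (staggered): COOH(0°)/CN(60°) gauche 0.6; COOH(0°)/tBu(300°) gauche 1.6; tBu(120°)/CN(60°) gauche 0.9; tBu(120°)/CHO(180°) gauche 1.1; COOH(240°)/CHO(180°) gauche 0.9; COOH(240°)/tBu(300°) gauche 1.6 → 6.7 kcal/mol.
E(A) − E(C) = 7.0 − 6.7 = +0.3 kcal/mol.

+0.3 kcal/mol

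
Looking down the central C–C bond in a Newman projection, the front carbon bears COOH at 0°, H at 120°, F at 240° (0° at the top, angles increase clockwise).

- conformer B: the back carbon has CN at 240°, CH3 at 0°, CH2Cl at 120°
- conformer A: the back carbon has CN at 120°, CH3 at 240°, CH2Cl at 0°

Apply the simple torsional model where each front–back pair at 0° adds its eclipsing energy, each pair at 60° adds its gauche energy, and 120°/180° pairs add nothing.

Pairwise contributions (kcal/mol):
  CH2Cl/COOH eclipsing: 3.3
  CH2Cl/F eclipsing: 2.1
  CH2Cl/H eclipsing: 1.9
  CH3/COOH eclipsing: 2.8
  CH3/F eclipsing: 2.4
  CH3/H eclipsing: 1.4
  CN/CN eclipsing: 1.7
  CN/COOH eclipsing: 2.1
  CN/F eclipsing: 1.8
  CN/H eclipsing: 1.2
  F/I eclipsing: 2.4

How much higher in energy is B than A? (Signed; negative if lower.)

-0.4 kcal/mol

B is eclipsed. COOH at 0° is eclipsed with CH3 at 0° (2.8); H at 120° is eclipsed with CH2Cl at 120° (1.9); F at 240° is eclipsed with CN at 240° (1.8). Total 6.5 kcal/mol.
A is eclipsed. COOH at 0° is eclipsed with CH2Cl at 0° (3.3); H at 120° is eclipsed with CN at 120° (1.2); F at 240° is eclipsed with CH3 at 240° (2.4). Total 6.9 kcal/mol.
E(B) − E(A) = 6.5 − 6.9 = -0.4 kcal/mol.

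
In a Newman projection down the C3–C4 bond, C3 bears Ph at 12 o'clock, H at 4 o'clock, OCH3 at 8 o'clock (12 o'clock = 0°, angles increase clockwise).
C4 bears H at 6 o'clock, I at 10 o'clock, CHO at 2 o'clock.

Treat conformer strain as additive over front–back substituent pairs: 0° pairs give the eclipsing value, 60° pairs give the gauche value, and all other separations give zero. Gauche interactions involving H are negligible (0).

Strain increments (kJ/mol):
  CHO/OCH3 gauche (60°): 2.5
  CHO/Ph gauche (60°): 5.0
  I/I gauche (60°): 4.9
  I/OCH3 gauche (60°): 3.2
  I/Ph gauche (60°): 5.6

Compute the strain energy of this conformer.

This conformer is staggered. Ph at 0° is gauche with I at 300° (5.6); Ph at 0° is gauche with CHO at 60° (5.0); OCH3 at 240° is gauche with I at 300° (3.2). Total 13.8 kJ/mol.

13.8 kJ/mol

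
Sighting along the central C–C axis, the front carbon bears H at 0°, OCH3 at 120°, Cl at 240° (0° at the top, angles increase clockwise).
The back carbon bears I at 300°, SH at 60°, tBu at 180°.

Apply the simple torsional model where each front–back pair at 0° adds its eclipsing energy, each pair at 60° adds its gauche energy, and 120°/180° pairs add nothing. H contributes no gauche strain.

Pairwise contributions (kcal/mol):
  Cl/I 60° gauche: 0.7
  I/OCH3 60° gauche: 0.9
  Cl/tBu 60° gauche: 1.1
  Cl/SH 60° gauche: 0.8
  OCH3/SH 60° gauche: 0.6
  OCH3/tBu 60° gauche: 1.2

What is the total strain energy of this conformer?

This conformer (staggered): OCH3–SH gauche, OCH3–tBu gauche, Cl–I gauche, Cl–tBu gauche; 0.6 + 1.2 + 0.7 + 1.1 = 3.6 kcal/mol.

3.6 kcal/mol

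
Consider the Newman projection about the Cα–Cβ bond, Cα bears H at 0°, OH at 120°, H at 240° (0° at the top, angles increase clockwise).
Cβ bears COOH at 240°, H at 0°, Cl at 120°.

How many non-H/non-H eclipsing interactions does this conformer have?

1

Non-H eclipsing pairs: OH(120°)/Cl(120°) — 1 interaction.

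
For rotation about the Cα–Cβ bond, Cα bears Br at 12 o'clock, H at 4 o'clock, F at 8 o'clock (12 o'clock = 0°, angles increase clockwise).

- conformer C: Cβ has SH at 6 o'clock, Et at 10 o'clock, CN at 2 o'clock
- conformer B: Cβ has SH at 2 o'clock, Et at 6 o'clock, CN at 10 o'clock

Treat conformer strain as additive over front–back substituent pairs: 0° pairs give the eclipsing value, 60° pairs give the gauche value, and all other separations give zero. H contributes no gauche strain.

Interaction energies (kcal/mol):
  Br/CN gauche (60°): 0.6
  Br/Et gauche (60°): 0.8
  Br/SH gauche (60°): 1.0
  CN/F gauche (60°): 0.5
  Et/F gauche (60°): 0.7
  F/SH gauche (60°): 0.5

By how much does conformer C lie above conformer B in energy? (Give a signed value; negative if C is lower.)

-0.2 kcal/mol

C (staggered): Br–Et gauche, Br–CN gauche, F–SH gauche, F–Et gauche; 0.8 + 0.6 + 0.5 + 0.7 = 2.6 kcal/mol.
B (staggered): Br–SH gauche, Br–CN gauche, F–Et gauche, F–CN gauche; 1.0 + 0.6 + 0.7 + 0.5 = 2.8 kcal/mol.
E(C) − E(B) = 2.6 − 2.8 = -0.2 kcal/mol.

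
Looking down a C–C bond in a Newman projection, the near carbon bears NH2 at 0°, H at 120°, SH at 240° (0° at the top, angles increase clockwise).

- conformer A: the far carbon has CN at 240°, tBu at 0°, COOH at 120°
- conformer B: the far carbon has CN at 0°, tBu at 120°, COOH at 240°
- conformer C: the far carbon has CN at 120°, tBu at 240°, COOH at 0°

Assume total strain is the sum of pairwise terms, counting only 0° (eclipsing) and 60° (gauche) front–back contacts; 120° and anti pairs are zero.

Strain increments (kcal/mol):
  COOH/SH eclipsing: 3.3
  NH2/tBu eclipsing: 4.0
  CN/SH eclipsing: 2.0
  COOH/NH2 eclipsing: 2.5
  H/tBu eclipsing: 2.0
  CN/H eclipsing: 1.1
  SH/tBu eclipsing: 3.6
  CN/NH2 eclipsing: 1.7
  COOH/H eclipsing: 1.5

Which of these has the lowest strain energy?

B

A is eclipsed. NH2 at 0° is eclipsed with tBu at 0° (4.0); H at 120° is eclipsed with COOH at 120° (1.5); SH at 240° is eclipsed with CN at 240° (2.0). Total 7.5 kcal/mol.
B is eclipsed. NH2 at 0° is eclipsed with CN at 0° (1.7); H at 120° is eclipsed with tBu at 120° (2.0); SH at 240° is eclipsed with COOH at 240° (3.3). Total 7.0 kcal/mol.
C is eclipsed. NH2 at 0° is eclipsed with COOH at 0° (2.5); H at 120° is eclipsed with CN at 120° (1.1); SH at 240° is eclipsed with tBu at 240° (3.6). Total 7.2 kcal/mol.
B has the lowest total (7.0 kcal/mol).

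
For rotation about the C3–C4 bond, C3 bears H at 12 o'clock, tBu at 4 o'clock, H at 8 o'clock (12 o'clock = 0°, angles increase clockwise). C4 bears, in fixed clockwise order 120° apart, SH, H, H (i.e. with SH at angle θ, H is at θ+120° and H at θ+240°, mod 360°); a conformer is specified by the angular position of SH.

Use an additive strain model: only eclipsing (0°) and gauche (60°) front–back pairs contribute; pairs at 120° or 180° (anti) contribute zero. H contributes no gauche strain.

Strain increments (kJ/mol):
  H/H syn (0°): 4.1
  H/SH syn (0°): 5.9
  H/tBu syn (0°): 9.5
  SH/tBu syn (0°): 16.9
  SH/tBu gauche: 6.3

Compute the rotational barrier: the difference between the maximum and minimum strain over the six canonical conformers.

SH at 0° (eclipsed): H–SH eclipsed, tBu–H eclipsed, H–H eclipsed; 5.9 + 9.5 + 4.1 = 19.5 kJ/mol.
SH at 60° (staggered): tBu–SH gauche; 6.3 = 6.3 kJ/mol.
SH at 120° (eclipsed): H–H eclipsed, tBu–SH eclipsed, H–H eclipsed; 4.1 + 16.9 + 4.1 = 25.1 kJ/mol.
SH at 180° (staggered): tBu–SH gauche; 6.3 = 6.3 kJ/mol.
SH at 240° (eclipsed): H–H eclipsed, tBu–H eclipsed, H–SH eclipsed; 4.1 + 9.5 + 5.9 = 19.5 kJ/mol.
SH at 300° (staggered): no non-H gauche contacts → 0.0 kJ/mol.
Max at 120° (25.1 kJ/mol), min at 300° (0.0 kJ/mol); barrier = 25.1 kJ/mol.

25.1 kJ/mol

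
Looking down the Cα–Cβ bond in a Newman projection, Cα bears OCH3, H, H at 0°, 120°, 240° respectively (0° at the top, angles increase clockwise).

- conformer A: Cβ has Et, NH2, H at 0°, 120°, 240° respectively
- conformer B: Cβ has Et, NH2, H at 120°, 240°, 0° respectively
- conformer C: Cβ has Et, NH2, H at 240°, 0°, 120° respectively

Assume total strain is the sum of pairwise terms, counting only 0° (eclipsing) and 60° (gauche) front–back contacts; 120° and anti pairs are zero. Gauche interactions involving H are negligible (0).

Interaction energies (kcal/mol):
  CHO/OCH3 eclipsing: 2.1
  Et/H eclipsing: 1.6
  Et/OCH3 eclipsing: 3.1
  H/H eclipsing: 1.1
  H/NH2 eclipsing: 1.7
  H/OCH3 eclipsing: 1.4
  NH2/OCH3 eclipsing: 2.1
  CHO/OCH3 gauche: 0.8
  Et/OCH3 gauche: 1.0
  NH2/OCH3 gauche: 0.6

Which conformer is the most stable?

B

A is eclipsed. OCH3 at 0° is eclipsed with Et at 0° (3.1); H at 120° is eclipsed with NH2 at 120° (1.7); H at 240° is eclipsed with H at 240° (1.1). Total 5.9 kcal/mol.
B is eclipsed. OCH3 at 0° is eclipsed with H at 0° (1.4); H at 120° is eclipsed with Et at 120° (1.6); H at 240° is eclipsed with NH2 at 240° (1.7). Total 4.7 kcal/mol.
C is eclipsed. OCH3 at 0° is eclipsed with NH2 at 0° (2.1); H at 120° is eclipsed with H at 120° (1.1); H at 240° is eclipsed with Et at 240° (1.6). Total 4.8 kcal/mol.
B has the lowest total (4.7 kcal/mol).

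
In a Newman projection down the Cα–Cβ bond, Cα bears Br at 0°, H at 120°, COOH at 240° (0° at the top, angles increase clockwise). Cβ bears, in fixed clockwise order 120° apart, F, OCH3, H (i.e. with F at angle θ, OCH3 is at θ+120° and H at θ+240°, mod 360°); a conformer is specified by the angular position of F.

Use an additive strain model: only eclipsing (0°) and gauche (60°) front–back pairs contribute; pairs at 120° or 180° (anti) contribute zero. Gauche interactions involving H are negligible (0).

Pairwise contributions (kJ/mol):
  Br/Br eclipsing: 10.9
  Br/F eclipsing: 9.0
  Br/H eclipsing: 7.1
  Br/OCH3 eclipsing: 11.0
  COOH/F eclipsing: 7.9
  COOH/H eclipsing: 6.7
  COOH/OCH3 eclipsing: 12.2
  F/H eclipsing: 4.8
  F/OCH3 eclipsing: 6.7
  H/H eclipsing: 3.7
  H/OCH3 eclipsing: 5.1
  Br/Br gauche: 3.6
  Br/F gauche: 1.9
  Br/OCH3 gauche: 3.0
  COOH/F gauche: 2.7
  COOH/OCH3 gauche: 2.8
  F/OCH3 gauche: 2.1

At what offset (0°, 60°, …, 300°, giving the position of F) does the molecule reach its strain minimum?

60°

F at 0° (eclipsed): Br(0°)/F(0°) eclipsed 9.0; H(120°)/OCH3(120°) eclipsed 5.1; COOH(240°)/H(240°) eclipsed 6.7 → 20.8 kJ/mol.
F at 60° (staggered): Br(0°)/F(60°) gauche 1.9; COOH(240°)/OCH3(180°) gauche 2.8 → 4.7 kJ/mol.
F at 120° (eclipsed): Br(0°)/H(0°) eclipsed 7.1; H(120°)/F(120°) eclipsed 4.8; COOH(240°)/OCH3(240°) eclipsed 12.2 → 24.1 kJ/mol.
F at 180° (staggered): Br(0°)/OCH3(300°) gauche 3.0; COOH(240°)/F(180°) gauche 2.7; COOH(240°)/OCH3(300°) gauche 2.8 → 8.5 kJ/mol.
F at 240° (eclipsed): Br(0°)/OCH3(0°) eclipsed 11.0; H(120°)/H(120°) eclipsed 3.7; COOH(240°)/F(240°) eclipsed 7.9 → 22.6 kJ/mol.
F at 300° (staggered): Br(0°)/F(300°) gauche 1.9; Br(0°)/OCH3(60°) gauche 3.0; COOH(240°)/F(300°) gauche 2.7 → 7.6 kJ/mol.
The minimum (4.7 kJ/mol) occurs with F at 60°.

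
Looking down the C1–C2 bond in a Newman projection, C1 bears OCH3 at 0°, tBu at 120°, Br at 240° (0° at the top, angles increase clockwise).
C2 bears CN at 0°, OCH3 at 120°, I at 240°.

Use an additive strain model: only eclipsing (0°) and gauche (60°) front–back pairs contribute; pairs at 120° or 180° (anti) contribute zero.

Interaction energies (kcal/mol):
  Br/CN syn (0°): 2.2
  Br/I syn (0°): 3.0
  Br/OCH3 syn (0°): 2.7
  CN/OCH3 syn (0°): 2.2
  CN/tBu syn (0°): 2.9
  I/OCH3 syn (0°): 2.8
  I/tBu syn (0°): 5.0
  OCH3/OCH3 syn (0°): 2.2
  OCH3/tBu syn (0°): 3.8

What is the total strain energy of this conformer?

9.0 kcal/mol

This conformer (eclipsed): OCH3–CN eclipsed, tBu–OCH3 eclipsed, Br–I eclipsed; 2.2 + 3.8 + 3.0 = 9.0 kcal/mol.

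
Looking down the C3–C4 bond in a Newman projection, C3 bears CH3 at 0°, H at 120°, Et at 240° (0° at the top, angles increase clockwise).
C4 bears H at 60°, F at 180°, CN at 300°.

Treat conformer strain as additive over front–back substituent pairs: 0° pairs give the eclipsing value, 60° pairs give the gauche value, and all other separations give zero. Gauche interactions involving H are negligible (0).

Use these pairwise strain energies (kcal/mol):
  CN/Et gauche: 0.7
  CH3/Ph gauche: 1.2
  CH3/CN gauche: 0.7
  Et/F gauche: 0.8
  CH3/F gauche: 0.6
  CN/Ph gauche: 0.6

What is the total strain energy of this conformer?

2.2 kcal/mol

This conformer (staggered): CH3–CN gauche, Et–F gauche, Et–CN gauche; 0.7 + 0.8 + 0.7 = 2.2 kcal/mol.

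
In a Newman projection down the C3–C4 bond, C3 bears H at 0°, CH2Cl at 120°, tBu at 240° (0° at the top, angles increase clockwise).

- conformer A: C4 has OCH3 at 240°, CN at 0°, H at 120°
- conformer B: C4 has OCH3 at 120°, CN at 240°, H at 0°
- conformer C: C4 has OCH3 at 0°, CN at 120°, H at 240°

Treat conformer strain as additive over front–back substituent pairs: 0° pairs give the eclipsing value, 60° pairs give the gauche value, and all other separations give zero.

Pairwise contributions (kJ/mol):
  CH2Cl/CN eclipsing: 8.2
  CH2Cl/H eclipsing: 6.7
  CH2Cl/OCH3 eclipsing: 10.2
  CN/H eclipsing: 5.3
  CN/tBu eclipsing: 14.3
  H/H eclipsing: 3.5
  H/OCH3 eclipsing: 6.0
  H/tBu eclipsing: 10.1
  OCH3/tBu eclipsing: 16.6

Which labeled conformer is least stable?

A

A is eclipsed. H at 0° is eclipsed with CN at 0° (5.3); CH2Cl at 120° is eclipsed with H at 120° (6.7); tBu at 240° is eclipsed with OCH3 at 240° (16.6). Total 28.6 kJ/mol.
B is eclipsed. H at 0° is eclipsed with H at 0° (3.5); CH2Cl at 120° is eclipsed with OCH3 at 120° (10.2); tBu at 240° is eclipsed with CN at 240° (14.3). Total 28.0 kJ/mol.
C is eclipsed. H at 0° is eclipsed with OCH3 at 0° (6.0); CH2Cl at 120° is eclipsed with CN at 120° (8.2); tBu at 240° is eclipsed with H at 240° (10.1). Total 24.3 kJ/mol.
A has the highest total (28.6 kJ/mol).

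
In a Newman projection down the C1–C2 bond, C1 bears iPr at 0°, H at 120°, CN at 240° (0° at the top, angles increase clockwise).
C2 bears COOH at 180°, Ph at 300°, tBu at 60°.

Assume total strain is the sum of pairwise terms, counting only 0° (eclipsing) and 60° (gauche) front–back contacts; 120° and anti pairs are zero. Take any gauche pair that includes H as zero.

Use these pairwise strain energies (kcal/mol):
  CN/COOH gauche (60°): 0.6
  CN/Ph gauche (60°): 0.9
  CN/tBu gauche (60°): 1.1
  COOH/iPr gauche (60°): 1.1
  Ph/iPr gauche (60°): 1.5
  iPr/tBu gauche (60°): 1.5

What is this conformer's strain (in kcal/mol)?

4.5 kcal/mol

This conformer (staggered): iPr(0°)/Ph(300°) gauche 1.5; iPr(0°)/tBu(60°) gauche 1.5; CN(240°)/COOH(180°) gauche 0.6; CN(240°)/Ph(300°) gauche 0.9 → 4.5 kcal/mol.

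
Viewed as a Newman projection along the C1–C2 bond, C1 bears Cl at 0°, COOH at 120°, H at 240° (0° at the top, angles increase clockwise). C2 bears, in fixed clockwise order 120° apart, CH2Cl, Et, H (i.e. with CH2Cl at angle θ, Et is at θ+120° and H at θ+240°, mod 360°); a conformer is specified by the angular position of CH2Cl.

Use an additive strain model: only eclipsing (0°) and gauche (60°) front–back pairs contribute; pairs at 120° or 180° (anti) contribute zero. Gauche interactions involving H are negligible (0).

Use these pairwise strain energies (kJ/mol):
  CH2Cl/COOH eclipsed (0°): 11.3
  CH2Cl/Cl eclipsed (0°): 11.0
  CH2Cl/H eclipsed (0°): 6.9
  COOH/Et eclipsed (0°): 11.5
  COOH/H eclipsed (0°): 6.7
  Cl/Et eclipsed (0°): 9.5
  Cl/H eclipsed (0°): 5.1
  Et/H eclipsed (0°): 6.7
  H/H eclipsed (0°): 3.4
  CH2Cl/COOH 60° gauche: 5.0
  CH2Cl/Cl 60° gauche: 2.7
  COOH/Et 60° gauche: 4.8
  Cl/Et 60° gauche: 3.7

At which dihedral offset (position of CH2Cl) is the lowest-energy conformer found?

180°

CH2Cl at 0° (eclipsed): Cl–CH2Cl eclipsed, COOH–Et eclipsed, H–H eclipsed; 11.0 + 11.5 + 3.4 = 25.9 kJ/mol.
CH2Cl at 60° (staggered): Cl–CH2Cl gauche, COOH–CH2Cl gauche, COOH–Et gauche; 2.7 + 5.0 + 4.8 = 12.5 kJ/mol.
CH2Cl at 120° (eclipsed): Cl–H eclipsed, COOH–CH2Cl eclipsed, H–Et eclipsed; 5.1 + 11.3 + 6.7 = 23.1 kJ/mol.
CH2Cl at 180° (staggered): Cl–Et gauche, COOH–CH2Cl gauche; 3.7 + 5.0 = 8.7 kJ/mol.
CH2Cl at 240° (eclipsed): Cl–Et eclipsed, COOH–H eclipsed, H–CH2Cl eclipsed; 9.5 + 6.7 + 6.9 = 23.1 kJ/mol.
CH2Cl at 300° (staggered): Cl–CH2Cl gauche, Cl–Et gauche, COOH–Et gauche; 2.7 + 3.7 + 4.8 = 11.2 kJ/mol.
The minimum (8.7 kJ/mol) occurs with CH2Cl at 180°.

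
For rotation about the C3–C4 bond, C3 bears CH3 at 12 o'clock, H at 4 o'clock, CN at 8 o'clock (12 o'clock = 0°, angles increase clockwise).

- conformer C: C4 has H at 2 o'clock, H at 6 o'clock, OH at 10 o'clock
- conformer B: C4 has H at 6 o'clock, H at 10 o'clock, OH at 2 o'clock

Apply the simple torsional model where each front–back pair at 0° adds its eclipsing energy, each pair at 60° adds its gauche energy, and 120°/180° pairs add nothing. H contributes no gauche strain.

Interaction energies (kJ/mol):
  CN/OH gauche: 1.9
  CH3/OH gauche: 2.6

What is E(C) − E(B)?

C (staggered): CH3(0°)/OH(300°) gauche 2.6; CN(240°)/OH(300°) gauche 1.9 → 4.5 kJ/mol.
B (staggered): CH3(0°)/OH(60°) gauche 2.6 → 2.6 kJ/mol.
E(C) − E(B) = 4.5 − 2.6 = +1.9 kJ/mol.

+1.9 kJ/mol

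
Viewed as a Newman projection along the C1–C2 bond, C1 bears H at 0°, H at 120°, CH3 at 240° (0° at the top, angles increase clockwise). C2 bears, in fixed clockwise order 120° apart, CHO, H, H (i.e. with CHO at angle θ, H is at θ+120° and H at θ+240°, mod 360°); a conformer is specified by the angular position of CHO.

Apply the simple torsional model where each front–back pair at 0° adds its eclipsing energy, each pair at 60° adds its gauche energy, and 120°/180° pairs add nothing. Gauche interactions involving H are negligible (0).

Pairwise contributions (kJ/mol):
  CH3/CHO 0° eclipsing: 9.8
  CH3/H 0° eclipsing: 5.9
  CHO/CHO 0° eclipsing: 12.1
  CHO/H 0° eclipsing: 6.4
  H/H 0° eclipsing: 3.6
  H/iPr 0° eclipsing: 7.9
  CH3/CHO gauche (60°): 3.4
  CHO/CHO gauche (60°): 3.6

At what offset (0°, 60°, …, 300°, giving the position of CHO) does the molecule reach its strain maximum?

CHO at 0° is eclipsed. H at 0° is eclipsed with CHO at 0° (6.4); H at 120° is eclipsed with H at 120° (3.6); CH3 at 240° is eclipsed with H at 240° (5.9). Total 15.9 kJ/mol.
CHO at 60° (staggered): no non-H gauche contacts → 0.0 kJ/mol.
CHO at 120° is eclipsed. H at 0° is eclipsed with H at 0° (3.6); H at 120° is eclipsed with CHO at 120° (6.4); CH3 at 240° is eclipsed with H at 240° (5.9). Total 15.9 kJ/mol.
CHO at 180° is staggered. CH3 at 240° is gauche with CHO at 180° (3.4). Total 3.4 kJ/mol.
CHO at 240° is eclipsed. H at 0° is eclipsed with H at 0° (3.6); H at 120° is eclipsed with H at 120° (3.6); CH3 at 240° is eclipsed with CHO at 240° (9.8). Total 17.0 kJ/mol.
CHO at 300° is staggered. CH3 at 240° is gauche with CHO at 300° (3.4). Total 3.4 kJ/mol.
The maximum (17.0 kJ/mol) occurs with CHO at 240°.

240°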